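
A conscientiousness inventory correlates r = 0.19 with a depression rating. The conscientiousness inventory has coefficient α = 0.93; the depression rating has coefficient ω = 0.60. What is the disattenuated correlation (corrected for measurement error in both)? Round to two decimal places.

0.25

r_true = r_obs / √(r_xx · r_yy) = 0.19 / √(0.93 × 0.60) = 0.19 / √0.5580 = 0.19 / 0.7470 ≈ 0.25.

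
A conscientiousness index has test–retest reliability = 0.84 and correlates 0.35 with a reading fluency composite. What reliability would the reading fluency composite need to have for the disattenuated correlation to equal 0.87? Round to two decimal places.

0.19

r_true = r_obs / √(r_xx · r_yy) ⇒ 0.87 = 0.35 / √(0.84 · r_yy).
√(0.84 · r_yy) = 0.35 / 0.87 = 0.4023; 0.84 · r_yy = 0.1618; r_yy = 0.1618 / 0.84 ≈ 0.19.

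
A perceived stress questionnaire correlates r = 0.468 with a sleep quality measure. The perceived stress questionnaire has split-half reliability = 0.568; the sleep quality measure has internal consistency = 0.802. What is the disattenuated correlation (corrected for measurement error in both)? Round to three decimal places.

0.693

r_true = r_obs / √(r_xx · r_yy) = 0.468 / √(0.568 × 0.802) = 0.468 / √0.455536 = 0.468 / 0.6749 ≈ 0.693.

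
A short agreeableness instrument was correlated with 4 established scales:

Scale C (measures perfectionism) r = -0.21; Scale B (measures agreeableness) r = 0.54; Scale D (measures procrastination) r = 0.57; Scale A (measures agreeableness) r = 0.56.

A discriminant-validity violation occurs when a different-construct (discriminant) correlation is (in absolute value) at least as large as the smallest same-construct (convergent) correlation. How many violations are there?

1

Convergent (same construct = agreeableness): Scale B, Scale A.
Smallest convergent = 0.54. Discriminant |r|: 0.21, 0.57; count ≥ 0.54 → 1.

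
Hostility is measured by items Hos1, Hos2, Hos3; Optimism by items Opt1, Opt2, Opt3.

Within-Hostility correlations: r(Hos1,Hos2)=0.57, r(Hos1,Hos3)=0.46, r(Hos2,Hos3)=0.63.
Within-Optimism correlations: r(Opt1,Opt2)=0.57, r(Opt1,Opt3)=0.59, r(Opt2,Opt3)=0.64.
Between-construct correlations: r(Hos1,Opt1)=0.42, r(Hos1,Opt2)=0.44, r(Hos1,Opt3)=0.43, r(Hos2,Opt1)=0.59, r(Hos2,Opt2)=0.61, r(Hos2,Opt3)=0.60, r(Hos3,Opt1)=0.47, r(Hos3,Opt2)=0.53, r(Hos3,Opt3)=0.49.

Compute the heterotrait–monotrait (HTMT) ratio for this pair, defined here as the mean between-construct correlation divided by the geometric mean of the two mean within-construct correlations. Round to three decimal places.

Mean heterotrait r = 4.58/9 = 0.5089.
Mean within-Hos = 1.66/3 = 0.5533; mean within-Opt = 1.80/3 = 0.6000.
Geometric mean = √(0.5533 × 0.6000) = 0.5762.
HTMT = 0.5089 / 0.5762 = 0.883.

0.883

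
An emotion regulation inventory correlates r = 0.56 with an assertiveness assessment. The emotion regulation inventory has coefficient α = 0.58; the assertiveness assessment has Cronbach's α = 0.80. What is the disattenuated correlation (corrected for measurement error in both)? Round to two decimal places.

r_true = r_obs / √(r_xx · r_yy) = 0.56 / √(0.58 × 0.80) = 0.56 / √0.4640 = 0.56 / 0.6812 ≈ 0.82.

0.82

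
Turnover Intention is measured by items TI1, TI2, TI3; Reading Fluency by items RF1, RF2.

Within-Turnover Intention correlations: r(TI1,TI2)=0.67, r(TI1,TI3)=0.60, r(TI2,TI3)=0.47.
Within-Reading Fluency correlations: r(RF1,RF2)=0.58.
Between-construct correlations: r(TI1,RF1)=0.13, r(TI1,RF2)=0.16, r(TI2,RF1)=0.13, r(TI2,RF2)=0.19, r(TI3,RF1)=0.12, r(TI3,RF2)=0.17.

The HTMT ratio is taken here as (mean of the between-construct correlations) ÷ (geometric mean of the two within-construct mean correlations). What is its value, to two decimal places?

0.26

Mean between = 0.90/6 = 0.1500.
Mean within-TI = 1.74/3 = 0.5800; mean within-RF = 0.58/1 = 0.5800.
Geometric mean = √(0.5800 × 0.5800) = 0.5800.
HTMT = 0.1500 / 0.5800 = 0.26.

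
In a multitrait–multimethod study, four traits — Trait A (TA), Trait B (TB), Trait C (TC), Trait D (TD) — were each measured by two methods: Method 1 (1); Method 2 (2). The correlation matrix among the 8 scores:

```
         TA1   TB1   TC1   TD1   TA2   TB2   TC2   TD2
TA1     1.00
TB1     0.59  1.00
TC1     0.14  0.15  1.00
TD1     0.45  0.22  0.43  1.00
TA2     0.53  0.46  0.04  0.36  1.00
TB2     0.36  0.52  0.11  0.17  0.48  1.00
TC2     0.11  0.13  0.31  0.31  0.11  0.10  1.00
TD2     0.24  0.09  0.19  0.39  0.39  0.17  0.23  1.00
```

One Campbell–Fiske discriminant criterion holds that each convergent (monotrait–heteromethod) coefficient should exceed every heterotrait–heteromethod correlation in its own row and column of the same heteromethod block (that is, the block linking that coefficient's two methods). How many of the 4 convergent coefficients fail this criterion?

Convergent coefficients and their comparison sets:
TA (methods 1·2): 0.53 vs {0.36, 0.46, 0.11, 0.04, 0.24, 0.36} → pass.
TB (methods 1·2): 0.52 vs {0.46, 0.36, 0.13, 0.11, 0.09, 0.17} → pass.
TC (methods 1·2): 0.31 vs {0.04, 0.11, 0.11, 0.13, 0.19, 0.31} → fail.
TD (methods 1·2): 0.39 vs {0.36, 0.24, 0.17, 0.09, 0.31, 0.19} → pass.
1 of 4 fail.

1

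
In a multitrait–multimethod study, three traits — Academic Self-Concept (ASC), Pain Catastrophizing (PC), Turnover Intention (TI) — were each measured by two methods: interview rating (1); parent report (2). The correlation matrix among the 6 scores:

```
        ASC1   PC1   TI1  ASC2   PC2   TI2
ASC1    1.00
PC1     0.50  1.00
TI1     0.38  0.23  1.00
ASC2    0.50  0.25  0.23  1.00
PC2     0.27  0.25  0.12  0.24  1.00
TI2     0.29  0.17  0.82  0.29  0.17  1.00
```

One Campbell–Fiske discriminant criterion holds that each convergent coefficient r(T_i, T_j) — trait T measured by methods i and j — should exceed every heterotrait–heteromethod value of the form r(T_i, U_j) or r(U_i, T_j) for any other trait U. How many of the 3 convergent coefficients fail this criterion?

1

Checking each validity diagonal entry against its comparison values:
ASC (methods 1·2): 0.50 vs {0.27, 0.25, 0.29, 0.23} → pass.
PC (methods 1·2): 0.25 vs {0.25, 0.27, 0.17, 0.12} → fail.
TI (methods 1·2): 0.82 vs {0.23, 0.29, 0.12, 0.17} → pass.
1 of 3 fail.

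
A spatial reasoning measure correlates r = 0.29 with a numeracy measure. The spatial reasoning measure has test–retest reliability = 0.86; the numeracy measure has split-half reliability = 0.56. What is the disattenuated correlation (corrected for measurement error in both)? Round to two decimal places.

r_true = r_obs / √(r_xx · r_yy) = 0.29 / √(0.86 × 0.56) = 0.29 / √0.4816 = 0.29 / 0.6940 ≈ 0.42.

0.42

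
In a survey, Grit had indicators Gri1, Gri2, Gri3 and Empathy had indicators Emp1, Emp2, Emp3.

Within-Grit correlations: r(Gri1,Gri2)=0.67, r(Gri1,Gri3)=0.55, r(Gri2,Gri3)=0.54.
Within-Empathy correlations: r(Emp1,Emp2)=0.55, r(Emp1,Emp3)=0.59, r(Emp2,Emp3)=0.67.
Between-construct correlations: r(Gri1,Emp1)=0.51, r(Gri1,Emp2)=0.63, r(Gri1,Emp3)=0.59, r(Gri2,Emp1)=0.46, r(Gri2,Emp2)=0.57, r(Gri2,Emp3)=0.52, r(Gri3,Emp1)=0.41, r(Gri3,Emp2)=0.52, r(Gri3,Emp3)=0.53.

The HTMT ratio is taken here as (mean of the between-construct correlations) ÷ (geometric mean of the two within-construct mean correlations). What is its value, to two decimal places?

Between-construct mean = 4.74/9 = 0.5267.
Mean within-Gri = 1.76/3 = 0.5867; mean within-Emp = 1.81/3 = 0.6033.
Geometric mean = √(0.5867 × 0.6033) = 0.5949.
HTMT = 0.5267 / 0.5949 = 0.89.

0.89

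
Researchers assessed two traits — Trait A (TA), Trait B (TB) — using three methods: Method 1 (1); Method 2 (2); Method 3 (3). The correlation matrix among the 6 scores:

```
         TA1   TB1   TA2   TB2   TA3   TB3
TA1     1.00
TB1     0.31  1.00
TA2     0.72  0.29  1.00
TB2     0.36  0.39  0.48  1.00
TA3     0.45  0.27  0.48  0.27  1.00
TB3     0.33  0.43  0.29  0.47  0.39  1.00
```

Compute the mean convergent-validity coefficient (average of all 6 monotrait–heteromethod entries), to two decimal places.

0.49

Convergent values: 0.72, 0.45, 0.48, 0.39, 0.43, 0.47; mean = 2.94/6 = 0.49.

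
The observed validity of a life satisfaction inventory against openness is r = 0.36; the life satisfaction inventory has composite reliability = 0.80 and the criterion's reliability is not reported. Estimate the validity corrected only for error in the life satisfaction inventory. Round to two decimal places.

0.40

Single correction: r_c = r_obs / √r_xx = 0.36 / √0.80 = 0.36 / 0.8944 ≈ 0.40.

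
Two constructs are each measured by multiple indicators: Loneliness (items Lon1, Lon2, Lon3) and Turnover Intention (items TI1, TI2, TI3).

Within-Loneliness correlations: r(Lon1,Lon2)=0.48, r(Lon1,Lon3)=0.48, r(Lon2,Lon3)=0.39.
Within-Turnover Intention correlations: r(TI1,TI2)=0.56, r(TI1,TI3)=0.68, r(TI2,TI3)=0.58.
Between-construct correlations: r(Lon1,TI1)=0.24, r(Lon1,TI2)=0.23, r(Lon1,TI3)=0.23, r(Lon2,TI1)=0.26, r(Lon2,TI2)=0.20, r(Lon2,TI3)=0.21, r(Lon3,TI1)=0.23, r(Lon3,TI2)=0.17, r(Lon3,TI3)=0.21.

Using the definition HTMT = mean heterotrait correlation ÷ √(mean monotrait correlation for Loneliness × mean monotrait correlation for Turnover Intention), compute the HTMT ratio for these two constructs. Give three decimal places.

0.421

Mean between = 1.98/9 = 0.2200.
Mean within-Lon = 1.35/3 = 0.4500; mean within-TI = 1.82/3 = 0.6067.
Geometric mean = √(0.4500 × 0.6067) = 0.5225.
HTMT = 0.2200 / 0.5225 = 0.421.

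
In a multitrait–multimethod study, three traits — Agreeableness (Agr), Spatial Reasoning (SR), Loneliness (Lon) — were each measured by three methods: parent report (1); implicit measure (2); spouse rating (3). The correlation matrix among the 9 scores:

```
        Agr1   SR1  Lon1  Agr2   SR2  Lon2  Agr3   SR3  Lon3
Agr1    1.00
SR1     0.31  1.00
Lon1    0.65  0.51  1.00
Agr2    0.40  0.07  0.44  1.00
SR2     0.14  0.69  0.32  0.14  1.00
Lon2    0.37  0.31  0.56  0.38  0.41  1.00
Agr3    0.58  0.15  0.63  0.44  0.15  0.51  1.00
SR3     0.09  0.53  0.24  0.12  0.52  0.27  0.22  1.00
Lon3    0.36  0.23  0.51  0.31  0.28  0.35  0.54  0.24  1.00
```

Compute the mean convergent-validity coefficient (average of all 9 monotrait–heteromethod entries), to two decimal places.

Convergent values: 0.40, 0.58, 0.44, 0.69, 0.53, 0.52, 0.56, 0.51, 0.35; mean = 4.58/9 = 0.51.

0.51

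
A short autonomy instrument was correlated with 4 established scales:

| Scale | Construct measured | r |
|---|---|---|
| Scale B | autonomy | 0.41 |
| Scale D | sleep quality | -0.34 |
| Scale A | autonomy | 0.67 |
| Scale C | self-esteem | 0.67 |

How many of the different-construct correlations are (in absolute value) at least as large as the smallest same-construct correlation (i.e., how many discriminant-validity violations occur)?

Convergent (same construct = autonomy): Scale B, Scale A.
Smallest convergent = 0.41. Discriminant |r|: 0.34, 0.67; count ≥ 0.41 → 1.

1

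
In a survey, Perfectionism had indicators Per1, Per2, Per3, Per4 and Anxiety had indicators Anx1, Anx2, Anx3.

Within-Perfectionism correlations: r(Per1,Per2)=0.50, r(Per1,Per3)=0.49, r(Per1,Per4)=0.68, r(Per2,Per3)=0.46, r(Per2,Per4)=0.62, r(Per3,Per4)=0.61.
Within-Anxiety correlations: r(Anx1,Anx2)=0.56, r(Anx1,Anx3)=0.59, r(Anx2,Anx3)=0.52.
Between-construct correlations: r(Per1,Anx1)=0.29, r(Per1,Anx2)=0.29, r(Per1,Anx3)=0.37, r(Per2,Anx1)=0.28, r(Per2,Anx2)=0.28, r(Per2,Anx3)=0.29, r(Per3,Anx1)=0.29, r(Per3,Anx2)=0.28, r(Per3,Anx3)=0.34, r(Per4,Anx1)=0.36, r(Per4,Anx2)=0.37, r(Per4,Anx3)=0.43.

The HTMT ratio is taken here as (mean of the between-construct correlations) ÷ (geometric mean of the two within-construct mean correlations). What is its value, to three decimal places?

0.578

Mean between = 3.87/12 = 0.3225.
Mean within-Per = 3.36/6 = 0.5600; mean within-Anx = 1.67/3 = 0.5567.
Geometric mean = √(0.5600 × 0.5567) = 0.5583.
HTMT = 0.3225 / 0.5583 = 0.578.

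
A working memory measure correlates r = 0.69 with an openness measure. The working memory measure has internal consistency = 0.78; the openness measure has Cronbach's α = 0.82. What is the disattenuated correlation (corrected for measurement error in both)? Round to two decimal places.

r_true = r_obs / √(r_xx · r_yy) = 0.69 / √(0.78 × 0.82) = 0.69 / √0.6396 = 0.69 / 0.7997 ≈ 0.86.

0.86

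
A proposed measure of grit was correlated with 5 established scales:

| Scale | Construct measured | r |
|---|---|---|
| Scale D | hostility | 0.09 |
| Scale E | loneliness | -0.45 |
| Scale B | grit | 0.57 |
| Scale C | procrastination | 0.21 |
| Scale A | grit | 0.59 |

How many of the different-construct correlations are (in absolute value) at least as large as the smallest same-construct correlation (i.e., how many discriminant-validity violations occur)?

Convergent (same construct = grit): Scale B, Scale A.
Smallest convergent = 0.57. Discriminant |r|: 0.09, 0.45, 0.21; count ≥ 0.57 → 0.

0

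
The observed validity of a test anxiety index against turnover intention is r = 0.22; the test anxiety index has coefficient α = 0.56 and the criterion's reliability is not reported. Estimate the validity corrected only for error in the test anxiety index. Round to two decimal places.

0.29

Single correction: r_c = r_obs / √r_xx = 0.22 / √0.56 = 0.22 / 0.7483 ≈ 0.29.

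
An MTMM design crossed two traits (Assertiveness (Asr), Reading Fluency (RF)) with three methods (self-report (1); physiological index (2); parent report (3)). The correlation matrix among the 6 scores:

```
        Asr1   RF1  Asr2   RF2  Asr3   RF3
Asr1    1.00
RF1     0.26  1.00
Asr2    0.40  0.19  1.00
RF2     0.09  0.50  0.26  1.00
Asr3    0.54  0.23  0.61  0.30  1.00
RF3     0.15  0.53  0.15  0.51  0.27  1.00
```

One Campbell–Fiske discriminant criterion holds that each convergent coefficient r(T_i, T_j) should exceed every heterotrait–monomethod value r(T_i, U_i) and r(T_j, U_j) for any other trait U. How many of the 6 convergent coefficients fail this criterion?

Checking each validity diagonal entry against its comparison values:
Asr (methods 1·2): 0.40 vs {0.26, 0.26} → pass.
Asr (methods 1·3): 0.54 vs {0.26, 0.27} → pass.
Asr (methods 2·3): 0.61 vs {0.26, 0.27} → pass.
RF (methods 1·2): 0.50 vs {0.26, 0.26} → pass.
RF (methods 1·3): 0.53 vs {0.26, 0.27} → pass.
RF (methods 2·3): 0.51 vs {0.26, 0.27} → pass.
0 of 6 fail.

0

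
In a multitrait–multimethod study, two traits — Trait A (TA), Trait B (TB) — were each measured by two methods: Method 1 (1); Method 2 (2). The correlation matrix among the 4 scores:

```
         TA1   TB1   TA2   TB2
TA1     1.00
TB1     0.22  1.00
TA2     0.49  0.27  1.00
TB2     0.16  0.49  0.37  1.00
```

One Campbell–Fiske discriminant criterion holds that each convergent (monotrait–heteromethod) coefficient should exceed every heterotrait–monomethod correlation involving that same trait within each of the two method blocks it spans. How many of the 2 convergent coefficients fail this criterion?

0

Checking each validity diagonal entry against its comparison values:
TA (methods 1·2): 0.49 vs {0.22, 0.37} → pass.
TB (methods 1·2): 0.49 vs {0.22, 0.37} → pass.
0 of 2 fail.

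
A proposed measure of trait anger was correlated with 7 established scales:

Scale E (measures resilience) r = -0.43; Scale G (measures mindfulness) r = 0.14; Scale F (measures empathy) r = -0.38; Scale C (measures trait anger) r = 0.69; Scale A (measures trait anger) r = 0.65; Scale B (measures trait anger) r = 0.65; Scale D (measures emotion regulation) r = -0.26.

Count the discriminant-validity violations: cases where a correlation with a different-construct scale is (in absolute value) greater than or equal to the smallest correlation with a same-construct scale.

0

Convergent (same construct = trait anger): Scale C, Scale A, Scale B.
Smallest convergent = 0.65. Discriminant |r|: 0.43, 0.14, 0.38, 0.26; count ≥ 0.65 → 0.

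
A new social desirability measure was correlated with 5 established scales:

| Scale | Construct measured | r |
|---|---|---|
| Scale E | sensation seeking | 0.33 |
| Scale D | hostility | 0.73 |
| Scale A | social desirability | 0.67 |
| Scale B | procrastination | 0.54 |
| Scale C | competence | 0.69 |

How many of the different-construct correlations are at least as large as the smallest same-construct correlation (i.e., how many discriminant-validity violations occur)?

2

Convergent (same construct = social desirability): Scale A.
Smallest convergent = 0.67. Discriminant values: 0.33, 0.73, 0.54, 0.69; count ≥ 0.67 → 2.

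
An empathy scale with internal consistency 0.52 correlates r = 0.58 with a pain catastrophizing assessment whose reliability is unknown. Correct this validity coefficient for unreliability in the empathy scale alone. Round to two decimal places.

Single correction: r_c = r_obs / √r_xx = 0.58 / √0.52 = 0.58 / 0.7211 ≈ 0.80.

0.80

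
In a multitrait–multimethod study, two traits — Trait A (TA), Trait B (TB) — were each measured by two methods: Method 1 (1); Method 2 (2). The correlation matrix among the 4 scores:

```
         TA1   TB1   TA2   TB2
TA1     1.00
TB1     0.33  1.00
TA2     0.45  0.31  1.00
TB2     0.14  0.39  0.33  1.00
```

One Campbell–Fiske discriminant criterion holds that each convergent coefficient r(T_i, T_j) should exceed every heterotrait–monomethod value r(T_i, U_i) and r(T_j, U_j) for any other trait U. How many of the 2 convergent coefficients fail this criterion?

Checking each validity diagonal entry against its comparison values:
TA (methods 1·2): 0.45 vs {0.33, 0.33} → pass.
TB (methods 1·2): 0.39 vs {0.33, 0.33} → pass.
0 of 2 fail.

0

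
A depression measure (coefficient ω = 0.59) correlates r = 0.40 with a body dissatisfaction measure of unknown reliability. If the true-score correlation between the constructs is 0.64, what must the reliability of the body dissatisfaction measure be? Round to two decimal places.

r_true = r_obs / √(r_xx · r_yy) ⇒ 0.64 = 0.40 / √(0.59 · r_yy).
√(0.59 · r_yy) = 0.40 / 0.64 = 0.6250; 0.59 · r_yy = 0.3906; r_yy = 0.3906 / 0.59 ≈ 0.66.

0.66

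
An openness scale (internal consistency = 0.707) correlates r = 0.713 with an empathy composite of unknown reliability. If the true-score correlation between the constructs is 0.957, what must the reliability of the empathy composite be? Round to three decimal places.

0.785

r_true = r_obs / √(r_xx · r_yy) ⇒ 0.957 = 0.713 / √(0.707 · r_yy).
√(0.707 · r_yy) = 0.713 / 0.957 = 0.7450; 0.707 · r_yy = 0.5550; r_yy = 0.5550 / 0.707 ≈ 0.785.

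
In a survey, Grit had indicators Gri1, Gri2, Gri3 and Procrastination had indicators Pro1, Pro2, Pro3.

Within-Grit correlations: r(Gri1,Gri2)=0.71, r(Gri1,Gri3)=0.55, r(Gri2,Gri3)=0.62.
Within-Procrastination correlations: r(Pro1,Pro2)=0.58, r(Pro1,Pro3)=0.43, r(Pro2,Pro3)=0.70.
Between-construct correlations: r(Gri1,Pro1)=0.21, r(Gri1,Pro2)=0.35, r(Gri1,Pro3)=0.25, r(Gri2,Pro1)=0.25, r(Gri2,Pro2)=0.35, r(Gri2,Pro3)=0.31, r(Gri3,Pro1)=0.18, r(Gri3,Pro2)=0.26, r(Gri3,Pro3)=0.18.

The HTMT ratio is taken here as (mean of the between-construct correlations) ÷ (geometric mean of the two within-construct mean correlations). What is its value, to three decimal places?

0.435

Mean between = 2.34/9 = 0.2600.
Mean within-Gri = 1.88/3 = 0.6267; mean within-Pro = 1.71/3 = 0.5700.
Geometric mean = √(0.6267 × 0.5700) = 0.5977.
HTMT = 0.2600 / 0.5977 = 0.435.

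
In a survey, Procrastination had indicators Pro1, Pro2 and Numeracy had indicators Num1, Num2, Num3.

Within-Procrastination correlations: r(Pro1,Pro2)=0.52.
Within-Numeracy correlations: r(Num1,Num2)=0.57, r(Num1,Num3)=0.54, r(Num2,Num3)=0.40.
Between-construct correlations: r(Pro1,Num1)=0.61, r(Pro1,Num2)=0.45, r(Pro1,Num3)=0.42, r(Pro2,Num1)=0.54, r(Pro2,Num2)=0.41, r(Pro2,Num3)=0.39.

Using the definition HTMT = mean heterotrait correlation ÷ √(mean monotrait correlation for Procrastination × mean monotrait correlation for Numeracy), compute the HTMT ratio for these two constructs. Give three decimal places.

0.919

Mean between = 2.82/6 = 0.4700.
Mean within-Pro = 0.52/1 = 0.5200; mean within-Num = 1.51/3 = 0.5033.
Geometric mean = √(0.5200 × 0.5033) = 0.5116.
HTMT = 0.4700 / 0.5116 = 0.919.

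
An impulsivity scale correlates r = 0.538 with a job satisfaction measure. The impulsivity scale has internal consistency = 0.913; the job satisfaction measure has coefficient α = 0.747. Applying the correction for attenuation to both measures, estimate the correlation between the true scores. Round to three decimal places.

r_true = r_obs / √(r_xx · r_yy) = 0.538 / √(0.913 × 0.747) = 0.538 / √0.682011 = 0.538 / 0.8258 ≈ 0.651.

0.651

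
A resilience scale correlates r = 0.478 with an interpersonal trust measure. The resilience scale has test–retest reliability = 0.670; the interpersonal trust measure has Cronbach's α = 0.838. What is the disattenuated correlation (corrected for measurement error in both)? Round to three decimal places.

r_true = r_obs / √(r_xx · r_yy) = 0.478 / √(0.670 × 0.838) = 0.478 / √0.561460 = 0.478 / 0.7493 ≈ 0.638.

0.638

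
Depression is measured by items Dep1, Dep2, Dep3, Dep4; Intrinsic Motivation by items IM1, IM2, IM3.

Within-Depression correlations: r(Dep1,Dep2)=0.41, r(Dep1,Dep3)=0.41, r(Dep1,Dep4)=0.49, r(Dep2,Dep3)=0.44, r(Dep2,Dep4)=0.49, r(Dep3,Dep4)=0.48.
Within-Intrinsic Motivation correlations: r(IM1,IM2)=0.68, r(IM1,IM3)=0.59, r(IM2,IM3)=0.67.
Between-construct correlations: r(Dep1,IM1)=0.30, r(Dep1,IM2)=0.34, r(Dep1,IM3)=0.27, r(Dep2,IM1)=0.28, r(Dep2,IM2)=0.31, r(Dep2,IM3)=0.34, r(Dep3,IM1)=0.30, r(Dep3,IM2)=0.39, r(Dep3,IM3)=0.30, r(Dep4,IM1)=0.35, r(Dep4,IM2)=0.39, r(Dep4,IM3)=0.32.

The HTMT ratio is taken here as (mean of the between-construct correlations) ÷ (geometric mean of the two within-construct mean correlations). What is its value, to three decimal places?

Mean heterotrait r = 3.89/12 = 0.3242.
Mean within-Dep = 2.72/6 = 0.4533; mean within-IM = 1.94/3 = 0.6467.
Geometric mean = √(0.4533 × 0.6467) = 0.5414.
HTMT = 0.3242 / 0.5414 = 0.599.

0.599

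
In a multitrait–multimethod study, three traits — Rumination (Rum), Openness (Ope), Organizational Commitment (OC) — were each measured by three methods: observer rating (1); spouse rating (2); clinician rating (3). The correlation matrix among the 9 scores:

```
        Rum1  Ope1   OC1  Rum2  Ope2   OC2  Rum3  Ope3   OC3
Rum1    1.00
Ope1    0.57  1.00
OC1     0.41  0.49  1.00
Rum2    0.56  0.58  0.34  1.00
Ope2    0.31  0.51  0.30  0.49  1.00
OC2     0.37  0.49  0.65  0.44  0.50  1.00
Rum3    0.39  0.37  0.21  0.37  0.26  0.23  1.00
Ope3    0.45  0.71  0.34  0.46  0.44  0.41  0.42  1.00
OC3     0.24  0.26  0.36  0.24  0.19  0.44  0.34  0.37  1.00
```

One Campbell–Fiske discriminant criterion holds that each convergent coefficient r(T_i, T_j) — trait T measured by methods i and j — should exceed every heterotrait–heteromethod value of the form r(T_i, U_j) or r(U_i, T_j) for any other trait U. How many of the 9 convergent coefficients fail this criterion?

Each convergent coefficient versus the relevant comparison correlations:
Rum (methods 1·2): 0.56 vs {0.31, 0.58, 0.37, 0.34} → fail.
Rum (methods 1·3): 0.39 vs {0.45, 0.37, 0.24, 0.21} → fail.
Rum (methods 2·3): 0.37 vs {0.46, 0.26, 0.24, 0.23} → fail.
Ope (methods 1·2): 0.51 vs {0.58, 0.31, 0.49, 0.30} → fail.
Ope (methods 1·3): 0.71 vs {0.37, 0.45, 0.26, 0.34} → pass.
Ope (methods 2·3): 0.44 vs {0.26, 0.46, 0.19, 0.41} → fail.
OC (methods 1·2): 0.65 vs {0.34, 0.37, 0.30, 0.49} → pass.
OC (methods 1·3): 0.36 vs {0.21, 0.24, 0.34, 0.26} → pass.
OC (methods 2·3): 0.44 vs {0.23, 0.24, 0.41, 0.19} → pass.
5 of 9 fail.

5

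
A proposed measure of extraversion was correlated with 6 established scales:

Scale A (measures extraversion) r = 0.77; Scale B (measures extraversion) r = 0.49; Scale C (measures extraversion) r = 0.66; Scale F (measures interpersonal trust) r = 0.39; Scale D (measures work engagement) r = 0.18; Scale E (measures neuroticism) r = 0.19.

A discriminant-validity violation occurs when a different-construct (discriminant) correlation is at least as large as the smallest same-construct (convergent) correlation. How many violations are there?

0

Convergent (same construct = extraversion): Scale A, Scale B, Scale C.
Smallest convergent = 0.49. Discriminant values: 0.39, 0.18, 0.19; count ≥ 0.49 → 0.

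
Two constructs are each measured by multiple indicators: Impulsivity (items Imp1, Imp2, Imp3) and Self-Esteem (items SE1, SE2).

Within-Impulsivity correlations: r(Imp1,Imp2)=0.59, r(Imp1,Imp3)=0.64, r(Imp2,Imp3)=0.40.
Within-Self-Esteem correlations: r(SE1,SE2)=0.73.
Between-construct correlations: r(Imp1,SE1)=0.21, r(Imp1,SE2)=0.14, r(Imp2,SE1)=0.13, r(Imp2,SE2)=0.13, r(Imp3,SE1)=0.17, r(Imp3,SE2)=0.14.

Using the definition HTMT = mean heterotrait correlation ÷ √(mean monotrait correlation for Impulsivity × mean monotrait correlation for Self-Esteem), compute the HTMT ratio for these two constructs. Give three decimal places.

Mean heterotrait r = 0.92/6 = 0.1533.
Mean within-Imp = 1.63/3 = 0.5433; mean within-SE = 0.73/1 = 0.7300.
Geometric mean = √(0.5433 × 0.7300) = 0.6298.
HTMT = 0.1533 / 0.6298 = 0.243.

0.243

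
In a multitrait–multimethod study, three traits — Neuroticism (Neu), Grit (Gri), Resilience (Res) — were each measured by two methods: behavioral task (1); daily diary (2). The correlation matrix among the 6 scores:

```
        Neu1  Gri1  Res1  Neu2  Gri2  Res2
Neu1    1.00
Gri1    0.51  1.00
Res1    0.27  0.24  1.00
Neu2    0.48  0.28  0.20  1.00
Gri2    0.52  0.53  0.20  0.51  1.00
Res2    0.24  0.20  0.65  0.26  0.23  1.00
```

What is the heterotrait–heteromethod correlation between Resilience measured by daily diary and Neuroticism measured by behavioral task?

Different traits and methods: r(Res2, Neu1) = 0.24.

0.24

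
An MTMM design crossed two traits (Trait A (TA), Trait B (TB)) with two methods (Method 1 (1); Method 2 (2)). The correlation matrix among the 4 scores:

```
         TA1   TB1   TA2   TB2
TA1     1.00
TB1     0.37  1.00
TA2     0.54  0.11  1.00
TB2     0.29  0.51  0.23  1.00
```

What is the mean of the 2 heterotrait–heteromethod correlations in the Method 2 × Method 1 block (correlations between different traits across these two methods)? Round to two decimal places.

HTHM values (method 2 × method 1): 0.11, 0.29; mean = 0.40/2 = 0.20.

0.20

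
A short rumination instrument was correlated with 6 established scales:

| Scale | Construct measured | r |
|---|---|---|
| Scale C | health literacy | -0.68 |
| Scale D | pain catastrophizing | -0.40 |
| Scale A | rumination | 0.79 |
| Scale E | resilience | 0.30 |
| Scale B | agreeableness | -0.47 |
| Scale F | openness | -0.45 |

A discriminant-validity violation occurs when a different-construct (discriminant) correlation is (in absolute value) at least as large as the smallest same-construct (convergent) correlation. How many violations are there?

0

Convergent (same construct = rumination): Scale A.
Smallest convergent = 0.79. Discriminant |r|: 0.68, 0.40, 0.30, 0.47, 0.45; count ≥ 0.79 → 0.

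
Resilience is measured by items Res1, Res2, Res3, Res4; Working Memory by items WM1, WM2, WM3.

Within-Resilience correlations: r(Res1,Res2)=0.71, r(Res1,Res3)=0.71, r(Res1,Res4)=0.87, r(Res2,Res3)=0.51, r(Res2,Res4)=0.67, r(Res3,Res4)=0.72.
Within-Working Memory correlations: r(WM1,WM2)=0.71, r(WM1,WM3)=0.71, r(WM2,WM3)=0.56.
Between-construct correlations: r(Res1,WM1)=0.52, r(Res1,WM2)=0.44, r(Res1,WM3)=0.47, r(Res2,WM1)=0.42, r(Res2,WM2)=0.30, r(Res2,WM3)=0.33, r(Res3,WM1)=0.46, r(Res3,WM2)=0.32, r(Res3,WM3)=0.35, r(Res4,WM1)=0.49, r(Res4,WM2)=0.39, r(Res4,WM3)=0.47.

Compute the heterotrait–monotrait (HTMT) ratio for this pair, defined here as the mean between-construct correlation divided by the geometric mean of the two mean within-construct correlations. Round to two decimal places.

0.61

Mean between = 4.96/12 = 0.4133.
Mean within-Res = 4.19/6 = 0.6983; mean within-WM = 1.98/3 = 0.6600.
Geometric mean = √(0.6983 × 0.6600) = 0.6789.
HTMT = 0.4133 / 0.6789 = 0.61.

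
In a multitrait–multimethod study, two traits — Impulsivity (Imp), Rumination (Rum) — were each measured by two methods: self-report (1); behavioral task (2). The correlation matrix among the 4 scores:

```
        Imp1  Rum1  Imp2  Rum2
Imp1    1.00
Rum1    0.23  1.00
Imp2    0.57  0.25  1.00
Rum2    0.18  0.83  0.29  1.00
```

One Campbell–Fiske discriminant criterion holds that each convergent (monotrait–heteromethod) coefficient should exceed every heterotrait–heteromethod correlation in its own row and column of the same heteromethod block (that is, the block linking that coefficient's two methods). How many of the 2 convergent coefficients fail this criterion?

0

Each convergent coefficient versus the relevant comparison correlations:
Imp (methods 1·2): 0.57 vs {0.18, 0.25} → pass.
Rum (methods 1·2): 0.83 vs {0.25, 0.18} → pass.
0 of 2 fail.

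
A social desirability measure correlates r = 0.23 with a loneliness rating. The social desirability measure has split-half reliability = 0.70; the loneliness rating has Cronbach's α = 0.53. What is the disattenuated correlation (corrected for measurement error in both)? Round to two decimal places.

0.38

r_true = r_obs / √(r_xx · r_yy) = 0.23 / √(0.70 × 0.53) = 0.23 / √0.3710 = 0.23 / 0.6091 ≈ 0.38.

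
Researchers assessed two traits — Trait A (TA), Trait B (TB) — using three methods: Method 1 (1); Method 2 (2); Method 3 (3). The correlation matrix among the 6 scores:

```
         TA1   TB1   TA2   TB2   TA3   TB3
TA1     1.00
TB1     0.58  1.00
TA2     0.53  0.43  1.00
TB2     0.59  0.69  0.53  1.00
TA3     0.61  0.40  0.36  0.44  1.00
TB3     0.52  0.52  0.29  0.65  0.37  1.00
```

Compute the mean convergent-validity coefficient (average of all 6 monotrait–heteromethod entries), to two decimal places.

Convergent values: 0.53, 0.61, 0.36, 0.69, 0.52, 0.65; mean = 3.36/6 = 0.56.

0.56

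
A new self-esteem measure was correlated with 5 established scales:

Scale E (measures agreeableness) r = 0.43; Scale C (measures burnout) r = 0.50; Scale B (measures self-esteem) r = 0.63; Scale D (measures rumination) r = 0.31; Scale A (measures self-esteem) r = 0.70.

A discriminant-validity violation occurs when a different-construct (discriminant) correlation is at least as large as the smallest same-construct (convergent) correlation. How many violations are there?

Convergent (same construct = self-esteem): Scale B, Scale A.
Smallest convergent = 0.63. Discriminant values: 0.43, 0.50, 0.31; count ≥ 0.63 → 0.

0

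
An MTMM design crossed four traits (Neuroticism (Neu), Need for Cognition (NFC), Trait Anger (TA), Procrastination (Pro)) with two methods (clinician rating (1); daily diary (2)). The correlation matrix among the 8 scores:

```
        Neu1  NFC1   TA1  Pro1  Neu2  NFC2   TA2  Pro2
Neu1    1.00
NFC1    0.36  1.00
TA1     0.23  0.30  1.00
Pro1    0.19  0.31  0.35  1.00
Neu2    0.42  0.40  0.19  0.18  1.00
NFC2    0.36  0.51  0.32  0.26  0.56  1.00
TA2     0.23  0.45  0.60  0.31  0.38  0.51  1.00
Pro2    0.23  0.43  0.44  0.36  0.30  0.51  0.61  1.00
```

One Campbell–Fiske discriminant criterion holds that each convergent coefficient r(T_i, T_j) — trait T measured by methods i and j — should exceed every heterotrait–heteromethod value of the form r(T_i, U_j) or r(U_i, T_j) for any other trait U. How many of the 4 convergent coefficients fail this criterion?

Each convergent coefficient versus the relevant comparison correlations:
Neu (methods 1·2): 0.42 vs {0.36, 0.40, 0.23, 0.19, 0.23, 0.18} → pass.
NFC (methods 1·2): 0.51 vs {0.40, 0.36, 0.45, 0.32, 0.43, 0.26} → pass.
TA (methods 1·2): 0.60 vs {0.19, 0.23, 0.32, 0.45, 0.44, 0.31} → pass.
Pro (methods 1·2): 0.36 vs {0.18, 0.23, 0.26, 0.43, 0.31, 0.44} → fail.
1 of 4 fail.

1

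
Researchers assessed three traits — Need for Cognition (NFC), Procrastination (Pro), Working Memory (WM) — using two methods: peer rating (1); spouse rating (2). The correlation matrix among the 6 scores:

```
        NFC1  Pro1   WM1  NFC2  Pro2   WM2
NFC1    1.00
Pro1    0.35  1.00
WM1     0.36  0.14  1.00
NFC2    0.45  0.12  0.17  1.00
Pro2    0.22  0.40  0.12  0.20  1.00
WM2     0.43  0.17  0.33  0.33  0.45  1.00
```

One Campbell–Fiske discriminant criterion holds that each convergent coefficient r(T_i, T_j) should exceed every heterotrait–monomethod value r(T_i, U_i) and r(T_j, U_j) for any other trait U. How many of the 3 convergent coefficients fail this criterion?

2

Convergent coefficients and their comparison sets:
NFC (methods 1·2): 0.45 vs {0.35, 0.20, 0.36, 0.33} → pass.
Pro (methods 1·2): 0.40 vs {0.35, 0.20, 0.14, 0.45} → fail.
WM (methods 1·2): 0.33 vs {0.36, 0.33, 0.14, 0.45} → fail.
2 of 3 fail.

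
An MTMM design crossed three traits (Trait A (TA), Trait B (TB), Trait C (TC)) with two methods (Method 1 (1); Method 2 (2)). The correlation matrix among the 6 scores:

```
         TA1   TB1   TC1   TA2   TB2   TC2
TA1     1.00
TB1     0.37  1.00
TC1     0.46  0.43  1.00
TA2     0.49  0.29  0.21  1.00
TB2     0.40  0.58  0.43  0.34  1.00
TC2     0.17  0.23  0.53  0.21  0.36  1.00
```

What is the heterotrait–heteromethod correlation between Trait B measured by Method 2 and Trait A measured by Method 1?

Different traits and methods: r(TB2, TA1) = 0.40.

0.40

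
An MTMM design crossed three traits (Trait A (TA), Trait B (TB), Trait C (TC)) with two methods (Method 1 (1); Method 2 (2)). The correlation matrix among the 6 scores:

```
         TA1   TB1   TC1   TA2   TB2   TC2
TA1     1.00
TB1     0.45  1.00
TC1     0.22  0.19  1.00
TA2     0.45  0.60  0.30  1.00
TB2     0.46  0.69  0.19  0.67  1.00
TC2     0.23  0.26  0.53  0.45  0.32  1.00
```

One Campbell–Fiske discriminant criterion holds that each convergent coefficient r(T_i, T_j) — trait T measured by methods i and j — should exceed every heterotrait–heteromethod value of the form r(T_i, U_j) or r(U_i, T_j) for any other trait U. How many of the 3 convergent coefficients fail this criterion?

Checking each validity diagonal entry against its comparison values:
TA (methods 1·2): 0.45 vs {0.46, 0.60, 0.23, 0.30} → fail.
TB (methods 1·2): 0.69 vs {0.60, 0.46, 0.26, 0.19} → pass.
TC (methods 1·2): 0.53 vs {0.30, 0.23, 0.19, 0.26} → pass.
1 of 3 fail.

1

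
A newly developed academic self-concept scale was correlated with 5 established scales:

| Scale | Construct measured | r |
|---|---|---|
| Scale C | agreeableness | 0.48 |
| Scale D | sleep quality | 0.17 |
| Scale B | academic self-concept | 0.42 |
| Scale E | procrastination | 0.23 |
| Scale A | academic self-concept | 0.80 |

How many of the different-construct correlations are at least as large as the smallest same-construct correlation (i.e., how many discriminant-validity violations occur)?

1

Convergent (same construct = academic self-concept): Scale B, Scale A.
Smallest convergent = 0.42. Discriminant values: 0.48, 0.17, 0.23; count ≥ 0.42 → 1.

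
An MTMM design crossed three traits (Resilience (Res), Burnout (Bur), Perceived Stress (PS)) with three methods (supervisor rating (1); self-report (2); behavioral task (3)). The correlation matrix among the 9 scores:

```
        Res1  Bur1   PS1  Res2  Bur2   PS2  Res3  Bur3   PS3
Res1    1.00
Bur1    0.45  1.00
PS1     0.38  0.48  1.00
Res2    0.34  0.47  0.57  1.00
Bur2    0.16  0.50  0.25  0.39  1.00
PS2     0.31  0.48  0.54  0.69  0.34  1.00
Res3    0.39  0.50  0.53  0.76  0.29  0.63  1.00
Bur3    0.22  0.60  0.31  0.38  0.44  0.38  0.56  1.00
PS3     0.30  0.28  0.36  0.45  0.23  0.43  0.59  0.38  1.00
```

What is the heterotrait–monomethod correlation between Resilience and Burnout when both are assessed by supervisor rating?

0.45

Different traits, same method: r(Res1, Bur1) = 0.45.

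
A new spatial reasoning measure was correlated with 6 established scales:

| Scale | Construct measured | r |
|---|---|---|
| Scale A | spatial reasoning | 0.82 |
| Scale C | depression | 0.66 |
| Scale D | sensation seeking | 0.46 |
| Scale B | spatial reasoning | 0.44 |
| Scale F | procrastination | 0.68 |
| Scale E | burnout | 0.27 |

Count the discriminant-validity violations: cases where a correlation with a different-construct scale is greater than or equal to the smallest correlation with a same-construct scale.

Convergent (same construct = spatial reasoning): Scale A, Scale B.
Smallest convergent = 0.44. Discriminant values: 0.66, 0.46, 0.68, 0.27; count ≥ 0.44 → 3.

3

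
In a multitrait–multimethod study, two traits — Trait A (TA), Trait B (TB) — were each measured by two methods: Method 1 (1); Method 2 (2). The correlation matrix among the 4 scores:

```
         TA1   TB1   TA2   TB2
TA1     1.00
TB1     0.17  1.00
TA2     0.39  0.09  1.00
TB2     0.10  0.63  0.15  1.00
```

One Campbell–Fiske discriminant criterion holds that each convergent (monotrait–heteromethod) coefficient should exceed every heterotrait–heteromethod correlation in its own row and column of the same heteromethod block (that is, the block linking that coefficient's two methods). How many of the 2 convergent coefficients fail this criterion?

0

Convergent coefficients and their comparison sets:
TA (methods 1·2): 0.39 vs {0.10, 0.09} → pass.
TB (methods 1·2): 0.63 vs {0.09, 0.10} → pass.
0 of 2 fail.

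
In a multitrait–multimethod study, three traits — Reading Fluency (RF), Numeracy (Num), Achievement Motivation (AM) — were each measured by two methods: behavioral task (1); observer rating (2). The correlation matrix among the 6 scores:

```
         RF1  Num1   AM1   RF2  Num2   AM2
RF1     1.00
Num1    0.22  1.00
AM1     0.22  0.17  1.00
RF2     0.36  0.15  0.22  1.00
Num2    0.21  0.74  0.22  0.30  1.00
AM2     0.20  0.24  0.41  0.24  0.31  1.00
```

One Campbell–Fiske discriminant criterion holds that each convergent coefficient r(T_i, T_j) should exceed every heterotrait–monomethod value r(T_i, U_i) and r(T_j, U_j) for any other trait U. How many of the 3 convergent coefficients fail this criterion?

0

Checking each validity diagonal entry against its comparison values:
RF (methods 1·2): 0.36 vs {0.22, 0.30, 0.22, 0.24} → pass.
Num (methods 1·2): 0.74 vs {0.22, 0.30, 0.17, 0.31} → pass.
AM (methods 1·2): 0.41 vs {0.22, 0.24, 0.17, 0.31} → pass.
0 of 3 fail.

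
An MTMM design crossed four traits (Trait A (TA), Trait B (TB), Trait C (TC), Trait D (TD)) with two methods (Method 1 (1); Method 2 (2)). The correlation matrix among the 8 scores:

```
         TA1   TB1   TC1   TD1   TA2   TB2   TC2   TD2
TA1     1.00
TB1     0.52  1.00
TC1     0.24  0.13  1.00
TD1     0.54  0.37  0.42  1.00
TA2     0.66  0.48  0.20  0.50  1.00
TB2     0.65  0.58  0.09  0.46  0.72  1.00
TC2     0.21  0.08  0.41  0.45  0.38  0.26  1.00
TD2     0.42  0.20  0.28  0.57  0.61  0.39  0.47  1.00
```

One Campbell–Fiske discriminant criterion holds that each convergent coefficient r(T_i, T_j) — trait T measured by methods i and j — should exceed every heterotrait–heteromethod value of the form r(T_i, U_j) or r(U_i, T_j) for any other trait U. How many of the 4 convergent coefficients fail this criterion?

2

Each convergent coefficient versus the relevant comparison correlations:
TA (methods 1·2): 0.66 vs {0.65, 0.48, 0.21, 0.20, 0.42, 0.50} → pass.
TB (methods 1·2): 0.58 vs {0.48, 0.65, 0.08, 0.09, 0.20, 0.46} → fail.
TC (methods 1·2): 0.41 vs {0.20, 0.21, 0.09, 0.08, 0.28, 0.45} → fail.
TD (methods 1·2): 0.57 vs {0.50, 0.42, 0.46, 0.20, 0.45, 0.28} → pass.
2 of 4 fail.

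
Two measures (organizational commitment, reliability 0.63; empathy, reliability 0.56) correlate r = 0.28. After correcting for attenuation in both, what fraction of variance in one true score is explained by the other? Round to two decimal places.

Disattenuated r = 0.28 / √(0.63 × 0.56) = 0.28 / 0.5940 = 0.4714.
Shared true-score variance = 0.4714² = 0.2222 ≈ 0.22.

0.22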